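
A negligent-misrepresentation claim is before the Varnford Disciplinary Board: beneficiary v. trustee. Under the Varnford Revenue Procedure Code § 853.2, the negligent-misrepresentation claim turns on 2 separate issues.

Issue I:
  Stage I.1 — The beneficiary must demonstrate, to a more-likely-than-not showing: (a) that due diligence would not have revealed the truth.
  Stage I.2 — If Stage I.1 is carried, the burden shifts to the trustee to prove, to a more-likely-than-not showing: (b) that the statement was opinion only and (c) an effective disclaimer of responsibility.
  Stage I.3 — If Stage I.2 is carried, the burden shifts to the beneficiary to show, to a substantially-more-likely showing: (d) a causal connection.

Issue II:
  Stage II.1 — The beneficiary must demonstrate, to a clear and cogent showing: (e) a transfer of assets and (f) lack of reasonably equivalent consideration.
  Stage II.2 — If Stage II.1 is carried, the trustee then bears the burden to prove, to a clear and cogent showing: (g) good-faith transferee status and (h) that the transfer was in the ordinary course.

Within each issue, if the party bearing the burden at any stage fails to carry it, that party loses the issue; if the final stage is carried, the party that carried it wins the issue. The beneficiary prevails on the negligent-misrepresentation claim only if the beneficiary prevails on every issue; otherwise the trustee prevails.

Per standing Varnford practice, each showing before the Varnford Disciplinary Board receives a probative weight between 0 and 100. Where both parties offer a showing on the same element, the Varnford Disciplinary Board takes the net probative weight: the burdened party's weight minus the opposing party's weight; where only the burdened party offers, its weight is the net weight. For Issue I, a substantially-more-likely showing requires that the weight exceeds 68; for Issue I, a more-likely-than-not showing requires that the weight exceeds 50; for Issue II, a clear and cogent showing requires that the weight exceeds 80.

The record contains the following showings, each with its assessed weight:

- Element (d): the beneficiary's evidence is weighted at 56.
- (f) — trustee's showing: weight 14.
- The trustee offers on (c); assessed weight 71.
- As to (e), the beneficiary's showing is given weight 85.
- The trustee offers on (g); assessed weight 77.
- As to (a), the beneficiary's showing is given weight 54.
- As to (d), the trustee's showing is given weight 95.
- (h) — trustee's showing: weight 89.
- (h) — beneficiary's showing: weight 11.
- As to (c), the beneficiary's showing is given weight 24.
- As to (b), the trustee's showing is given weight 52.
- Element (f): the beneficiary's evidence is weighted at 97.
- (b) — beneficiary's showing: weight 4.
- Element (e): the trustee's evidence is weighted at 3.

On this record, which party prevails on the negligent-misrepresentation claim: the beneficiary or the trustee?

beneficiary

— Issue I —
Stage I.1 — burden on beneficiary; standard: a more-likely-than-not showing (weight exceeds 50).
    (a): 54 > 50 [met]
  Stage I.1 is satisfied; the onus moves to the trustee.
Stage I.2 — burden on trustee; standard: a more-likely-than-not showing (weight exceeds 50).
    (b): 52 − 4 = 48 ≤ 50 [not met]
    (c): 71 − 24 = 47 ≤ 50 [not met]
  Stage I.2 not carried; the trustee fails its burden.
The analysis ends at Stage I.2; the beneficiary prevails on this issue.
— Issue II —
Stage II.1 — burden on beneficiary; standard: a clear and cogent showing (weight exceeds 80).
    (e): 85 − 3 = 82 > 80 [met]
    (f): 97 − 14 = 83 > 80 [met]
  The beneficiary carries Stage II.1; the trustee now bears the burden.
Stage II.2 — burden on trustee; standard: a clear and cogent showing (weight exceeds 80).
    (g): 77 ≤ 80 [not met]
    (h): 89 − 11 = 78 ≤ 80 [not met]
  Not every element is met, so the trustee fails to carry Stage II.2.
The beneficiary prevails on this issue.
Per-issue: Issue I → beneficiary; Issue II → beneficiary. The beneficiary must prevail on every issue; overall, the beneficiary prevails.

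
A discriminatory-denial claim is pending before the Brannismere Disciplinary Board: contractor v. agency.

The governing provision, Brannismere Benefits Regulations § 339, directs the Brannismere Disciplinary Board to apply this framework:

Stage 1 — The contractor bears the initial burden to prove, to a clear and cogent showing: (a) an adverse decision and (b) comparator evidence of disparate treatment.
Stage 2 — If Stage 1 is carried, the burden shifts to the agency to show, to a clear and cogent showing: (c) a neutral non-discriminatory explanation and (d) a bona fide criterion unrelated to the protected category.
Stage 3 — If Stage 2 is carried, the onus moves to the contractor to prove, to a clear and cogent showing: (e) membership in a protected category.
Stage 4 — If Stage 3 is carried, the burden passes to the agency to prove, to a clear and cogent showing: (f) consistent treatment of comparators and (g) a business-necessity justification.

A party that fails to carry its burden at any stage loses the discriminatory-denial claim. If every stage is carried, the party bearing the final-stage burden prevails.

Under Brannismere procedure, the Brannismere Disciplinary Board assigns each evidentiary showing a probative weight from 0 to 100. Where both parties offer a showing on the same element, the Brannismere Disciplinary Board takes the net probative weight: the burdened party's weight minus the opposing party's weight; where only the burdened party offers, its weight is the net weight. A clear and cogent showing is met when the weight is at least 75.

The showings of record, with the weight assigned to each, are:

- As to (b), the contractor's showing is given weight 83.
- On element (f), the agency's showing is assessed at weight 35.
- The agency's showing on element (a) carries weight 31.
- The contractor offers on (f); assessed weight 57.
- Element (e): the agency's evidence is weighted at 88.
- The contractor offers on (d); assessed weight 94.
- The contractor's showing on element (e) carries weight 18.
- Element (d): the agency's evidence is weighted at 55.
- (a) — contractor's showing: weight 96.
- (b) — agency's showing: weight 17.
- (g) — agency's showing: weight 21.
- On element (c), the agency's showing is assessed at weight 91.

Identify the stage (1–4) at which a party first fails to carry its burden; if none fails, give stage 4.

Stage 1 — burden on contractor; standard: a clear and cogent showing (weight is at least 75).
    (a): 96 − 31 = 65 < 75 [not met]
    (b): 83 − 17 = 66 < 75 [not met]
  The contractor does not carry Stage 1.
The analysis ends at Stage 1; the agency prevails.

stage 1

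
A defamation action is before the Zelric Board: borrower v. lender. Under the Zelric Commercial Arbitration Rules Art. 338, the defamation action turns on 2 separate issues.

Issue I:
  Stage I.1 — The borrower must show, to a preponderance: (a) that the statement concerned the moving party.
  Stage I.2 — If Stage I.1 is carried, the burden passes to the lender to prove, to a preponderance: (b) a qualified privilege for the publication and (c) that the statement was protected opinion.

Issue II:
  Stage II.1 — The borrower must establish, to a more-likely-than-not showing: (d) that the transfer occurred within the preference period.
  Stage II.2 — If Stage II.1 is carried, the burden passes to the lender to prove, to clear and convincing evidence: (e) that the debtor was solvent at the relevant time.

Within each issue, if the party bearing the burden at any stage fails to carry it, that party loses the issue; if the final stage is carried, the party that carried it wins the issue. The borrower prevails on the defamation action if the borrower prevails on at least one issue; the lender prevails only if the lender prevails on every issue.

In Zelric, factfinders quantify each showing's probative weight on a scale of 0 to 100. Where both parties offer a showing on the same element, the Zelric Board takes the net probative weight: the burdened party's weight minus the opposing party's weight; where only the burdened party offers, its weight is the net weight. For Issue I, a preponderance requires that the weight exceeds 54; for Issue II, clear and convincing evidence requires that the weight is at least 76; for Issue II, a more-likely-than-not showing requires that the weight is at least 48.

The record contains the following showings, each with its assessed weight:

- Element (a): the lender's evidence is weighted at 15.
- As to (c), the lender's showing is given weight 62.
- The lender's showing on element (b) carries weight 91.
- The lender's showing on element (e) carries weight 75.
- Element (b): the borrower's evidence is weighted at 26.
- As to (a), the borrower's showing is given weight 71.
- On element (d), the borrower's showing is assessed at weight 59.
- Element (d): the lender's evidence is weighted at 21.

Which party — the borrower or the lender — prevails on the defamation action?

lender

— Issue I —
Stage I.1 (borrower, a preponderance, weight exceeds 54): (a) net 71−15=56 > 54 — meets.
  Stage I.1 is satisfied; the onus moves to the lender.
Stage I.2 (lender, a preponderance, weight exceeds 54): (b) net 91−26=65 > 54 — meets; (c) 62 > 54 — meets.
  Stage I.2 carried; the final stage is satisfied.
With every stage satisfied, the lender prevails on this issue.
— Issue II —
Stage II.1 — burden on borrower; standard: a more-likely-than-not showing (weight is at least 48).
    (d): 59 − 21 = 38 < 48 [not met]
  Not every element is met, so the borrower fails to carry Stage II.1.
The analysis ends at Stage II.1; the lender prevails on this issue.
Per-issue: Issue I → lender; Issue II → lender. The borrower must prevail on at least one issue; overall, the lender prevails.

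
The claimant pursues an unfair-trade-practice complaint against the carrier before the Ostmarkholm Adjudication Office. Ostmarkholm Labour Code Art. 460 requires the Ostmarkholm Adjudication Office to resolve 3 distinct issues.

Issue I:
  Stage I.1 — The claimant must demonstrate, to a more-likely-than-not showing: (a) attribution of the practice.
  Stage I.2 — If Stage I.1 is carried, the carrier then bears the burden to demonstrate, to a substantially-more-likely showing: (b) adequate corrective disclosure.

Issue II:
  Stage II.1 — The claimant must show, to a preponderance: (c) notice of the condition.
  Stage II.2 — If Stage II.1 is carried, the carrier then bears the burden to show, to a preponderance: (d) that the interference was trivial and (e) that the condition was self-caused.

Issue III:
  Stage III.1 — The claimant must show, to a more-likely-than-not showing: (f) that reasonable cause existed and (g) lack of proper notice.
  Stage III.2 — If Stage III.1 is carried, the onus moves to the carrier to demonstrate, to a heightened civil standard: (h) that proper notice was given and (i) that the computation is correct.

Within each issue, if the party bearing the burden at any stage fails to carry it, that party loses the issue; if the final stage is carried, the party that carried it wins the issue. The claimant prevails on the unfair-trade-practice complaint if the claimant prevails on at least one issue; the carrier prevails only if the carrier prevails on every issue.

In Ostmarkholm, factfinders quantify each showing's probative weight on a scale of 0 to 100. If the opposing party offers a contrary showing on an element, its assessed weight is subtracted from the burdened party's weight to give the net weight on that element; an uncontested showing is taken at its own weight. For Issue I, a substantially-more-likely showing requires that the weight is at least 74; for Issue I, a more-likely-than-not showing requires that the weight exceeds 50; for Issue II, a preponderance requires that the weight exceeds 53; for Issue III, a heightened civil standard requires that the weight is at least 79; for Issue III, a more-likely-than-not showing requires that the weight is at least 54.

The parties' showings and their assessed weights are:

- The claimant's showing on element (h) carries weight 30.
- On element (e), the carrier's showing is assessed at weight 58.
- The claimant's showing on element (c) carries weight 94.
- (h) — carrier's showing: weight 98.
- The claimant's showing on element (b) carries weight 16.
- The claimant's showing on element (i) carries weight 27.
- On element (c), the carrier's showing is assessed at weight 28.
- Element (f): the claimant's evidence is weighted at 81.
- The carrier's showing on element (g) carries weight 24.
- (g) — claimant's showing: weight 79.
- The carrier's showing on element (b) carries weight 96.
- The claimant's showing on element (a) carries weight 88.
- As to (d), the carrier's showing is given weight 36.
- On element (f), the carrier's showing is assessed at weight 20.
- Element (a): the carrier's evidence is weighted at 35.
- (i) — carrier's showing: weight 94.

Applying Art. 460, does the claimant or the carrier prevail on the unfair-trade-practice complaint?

claimant

— Issue I —
Stage I.1 (claimant, a more-likely-than-not showing, weight exceeds 50): (a) net 88−35=53 > 50 — meets.
  The claimant carries Stage I.1; the carrier now bears the burden.
Stage I.2 (carrier, a substantially-more-likely showing, weight is at least 74): (b) net 96−16=80 ≥ 74 — meets.
  The carrier carries the last stage.
All stages carried — the carrier prevails on this issue.
— Issue II —
Stage II.1 — burden on claimant; standard: a preponderance (weight exceeds 53).
    (c): 94 − 28 = 66 > 53 [met]
  All elements met. The burden passes to the carrier.
Stage II.2 — burden on carrier; standard: a preponderance (weight exceeds 53).
    (d): 36 ≤ 53 [not met]
    (e): 58 > 53 [met]
  The carrier does not carry Stage II.2.
So the claimant prevails on this issue.
— Issue III —
Stage III.1 — burden on claimant; standard: a more-likely-than-not showing (weight is at least 54).
    (f): 81 − 20 = 61 ≥ 54 [met]
    (g): 79 − 24 = 55 ≥ 54 [met]
  Stage III.1 carried; the burden shifts to the carrier.
Stage III.2 — burden on carrier; standard: a heightened civil standard (weight is at least 79).
    (h): 98 − 30 = 68 < 79 [not met]
    (i): 94 − 27 = 67 < 79 [not met]
  Not every element is met, so the carrier fails to carry Stage III.2.
So the claimant prevails on this issue.
Per-issue: Issue I → carrier; Issue II → claimant; Issue III → claimant. The claimant must prevail on at least one issue; overall, the claimant prevails.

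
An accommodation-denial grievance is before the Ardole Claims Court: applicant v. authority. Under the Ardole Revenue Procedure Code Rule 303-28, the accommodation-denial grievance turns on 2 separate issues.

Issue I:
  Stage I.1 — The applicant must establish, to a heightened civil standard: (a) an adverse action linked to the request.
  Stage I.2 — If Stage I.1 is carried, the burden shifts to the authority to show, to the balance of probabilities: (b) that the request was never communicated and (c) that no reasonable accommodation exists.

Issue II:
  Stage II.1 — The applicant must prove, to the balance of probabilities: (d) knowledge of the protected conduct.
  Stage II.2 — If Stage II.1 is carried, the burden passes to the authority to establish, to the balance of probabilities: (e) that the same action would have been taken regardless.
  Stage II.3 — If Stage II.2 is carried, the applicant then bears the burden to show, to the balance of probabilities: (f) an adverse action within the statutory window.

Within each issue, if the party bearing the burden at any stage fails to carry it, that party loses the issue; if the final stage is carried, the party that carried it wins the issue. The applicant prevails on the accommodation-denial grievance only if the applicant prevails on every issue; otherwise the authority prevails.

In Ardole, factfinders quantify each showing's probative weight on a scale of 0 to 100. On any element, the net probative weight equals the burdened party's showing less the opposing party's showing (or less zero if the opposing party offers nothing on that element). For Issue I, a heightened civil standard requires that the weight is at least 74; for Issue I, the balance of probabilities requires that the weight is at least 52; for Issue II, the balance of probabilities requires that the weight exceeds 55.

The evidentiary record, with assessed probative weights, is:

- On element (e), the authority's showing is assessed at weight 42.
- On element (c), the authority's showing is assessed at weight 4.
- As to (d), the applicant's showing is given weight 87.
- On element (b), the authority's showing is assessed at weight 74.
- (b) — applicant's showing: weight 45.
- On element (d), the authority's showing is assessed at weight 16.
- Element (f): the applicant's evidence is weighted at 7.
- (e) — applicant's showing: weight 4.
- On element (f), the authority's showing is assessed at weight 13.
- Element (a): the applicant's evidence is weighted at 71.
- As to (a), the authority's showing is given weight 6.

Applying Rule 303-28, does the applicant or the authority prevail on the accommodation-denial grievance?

authority

— Issue I —
Stage I.1 (applicant, a heightened civil standard, weight is at least 74): (a) net 71−6=65 < 74 — fails.
  Not every element is met, so the applicant fails to carry Stage I.1.
So the authority prevails on this issue.
— Issue II —
Stage II.1 — burden on applicant; standard: the balance of probabilities (weight exceeds 55).
    (d): 87 − 16 = 71 > 55 [met]
  Stage II.1 is satisfied; the onus moves to the authority.
Stage II.2 — burden on authority; standard: the balance of probabilities (weight exceeds 55).
    (e): 42 − 4 = 38 ≤ 55 [not met]
  Not every element is met, so the authority fails to carry Stage II.2.
The analysis ends at Stage II.2; the applicant prevails on this issue.
Per-issue: Issue I → authority; Issue II → applicant. The applicant must prevail on every issue; overall, the authority prevails.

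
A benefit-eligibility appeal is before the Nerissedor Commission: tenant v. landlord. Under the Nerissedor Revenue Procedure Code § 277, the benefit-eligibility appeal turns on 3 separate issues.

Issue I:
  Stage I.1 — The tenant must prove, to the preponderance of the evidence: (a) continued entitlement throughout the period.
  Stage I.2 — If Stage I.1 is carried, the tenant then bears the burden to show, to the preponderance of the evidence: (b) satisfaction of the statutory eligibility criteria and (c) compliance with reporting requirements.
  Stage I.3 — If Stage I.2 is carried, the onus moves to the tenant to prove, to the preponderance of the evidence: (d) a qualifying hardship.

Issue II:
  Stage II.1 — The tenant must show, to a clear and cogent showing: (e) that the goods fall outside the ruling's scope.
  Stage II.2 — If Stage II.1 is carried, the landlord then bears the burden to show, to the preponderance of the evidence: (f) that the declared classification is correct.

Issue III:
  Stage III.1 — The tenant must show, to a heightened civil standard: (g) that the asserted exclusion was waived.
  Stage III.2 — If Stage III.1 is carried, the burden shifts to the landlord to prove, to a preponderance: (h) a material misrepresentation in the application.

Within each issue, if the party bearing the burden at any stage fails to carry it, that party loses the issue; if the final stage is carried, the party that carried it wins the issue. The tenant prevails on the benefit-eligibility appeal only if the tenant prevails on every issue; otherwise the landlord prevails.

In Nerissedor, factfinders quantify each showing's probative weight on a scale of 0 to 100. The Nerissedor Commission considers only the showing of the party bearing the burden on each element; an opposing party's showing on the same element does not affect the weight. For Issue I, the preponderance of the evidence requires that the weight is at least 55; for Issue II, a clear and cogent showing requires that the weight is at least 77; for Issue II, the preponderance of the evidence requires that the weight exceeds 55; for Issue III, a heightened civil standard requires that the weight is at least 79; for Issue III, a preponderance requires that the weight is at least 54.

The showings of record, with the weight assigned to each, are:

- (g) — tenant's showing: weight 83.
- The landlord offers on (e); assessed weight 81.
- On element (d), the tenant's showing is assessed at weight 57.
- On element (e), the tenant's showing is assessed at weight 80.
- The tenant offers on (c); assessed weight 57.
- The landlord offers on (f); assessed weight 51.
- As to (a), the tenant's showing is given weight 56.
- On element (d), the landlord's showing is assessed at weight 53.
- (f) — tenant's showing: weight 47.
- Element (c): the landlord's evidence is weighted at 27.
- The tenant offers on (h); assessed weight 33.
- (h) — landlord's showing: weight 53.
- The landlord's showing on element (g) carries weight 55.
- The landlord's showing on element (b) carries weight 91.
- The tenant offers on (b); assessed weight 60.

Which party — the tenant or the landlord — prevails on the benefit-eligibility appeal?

— Issue I —
Stage I.1 — burden on tenant; standard: the preponderance of the evidence (weight is at least 55).
    (a): 56 ≥ 55 [met]
  Stage I.1 carried; the burden remains with the tenant.
Stage I.2 — burden on tenant; standard: the preponderance of the evidence (weight is at least 55).
    (b): 60 (landlord's 91 disregarded) ≥ 55 [met]
    (c): 57 (landlord's 27 disregarded) ≥ 55 [met]
  Stage I.2 carried; the burden remains with the tenant.
Stage I.3 — burden on tenant; standard: the preponderance of the evidence (weight is at least 55).
    (d): 57 (landlord's 53 disregarded) ≥ 55 [met]
  The tenant carries the last stage.
All stages carried — the tenant prevails on this issue.
— Issue II —
Stage II.1 — burden on tenant; standard: a clear and cogent showing (weight is at least 77).
    (e): 80 (landlord's 81 disregarded) ≥ 77 [met]
  The tenant carries Stage II.1; the landlord now bears the burden.
Stage II.2 — burden on landlord; standard: the preponderance of the evidence (weight exceeds 55).
    (f): 51 (tenant's 47 disregarded) ≤ 55 [not met]
  The landlord does not carry Stage II.2.
So the tenant prevails on this issue.
— Issue III —
At Stage III.1 the tenant must meet a heightened civil standard (weight is at least 79): on (g) the weight is 83 (the landlord's 55 is given no effect), which does reach 79, so (g) meets the standard.
  Stage III.1 carried; the burden shifts to the landlord.
At Stage III.2 the landlord must meet a preponderance (weight is at least 54): on (h) the weight is 53 (the tenant's 33 is given no effect), which does not reach 54, so (h) does not meet the standard.
  The landlord does not carry Stage III.2.
The tenant prevails on this issue.
Per-issue: Issue I → tenant; Issue II → tenant; Issue III → tenant. The tenant must prevail on every issue; overall, the tenant prevails.

tenant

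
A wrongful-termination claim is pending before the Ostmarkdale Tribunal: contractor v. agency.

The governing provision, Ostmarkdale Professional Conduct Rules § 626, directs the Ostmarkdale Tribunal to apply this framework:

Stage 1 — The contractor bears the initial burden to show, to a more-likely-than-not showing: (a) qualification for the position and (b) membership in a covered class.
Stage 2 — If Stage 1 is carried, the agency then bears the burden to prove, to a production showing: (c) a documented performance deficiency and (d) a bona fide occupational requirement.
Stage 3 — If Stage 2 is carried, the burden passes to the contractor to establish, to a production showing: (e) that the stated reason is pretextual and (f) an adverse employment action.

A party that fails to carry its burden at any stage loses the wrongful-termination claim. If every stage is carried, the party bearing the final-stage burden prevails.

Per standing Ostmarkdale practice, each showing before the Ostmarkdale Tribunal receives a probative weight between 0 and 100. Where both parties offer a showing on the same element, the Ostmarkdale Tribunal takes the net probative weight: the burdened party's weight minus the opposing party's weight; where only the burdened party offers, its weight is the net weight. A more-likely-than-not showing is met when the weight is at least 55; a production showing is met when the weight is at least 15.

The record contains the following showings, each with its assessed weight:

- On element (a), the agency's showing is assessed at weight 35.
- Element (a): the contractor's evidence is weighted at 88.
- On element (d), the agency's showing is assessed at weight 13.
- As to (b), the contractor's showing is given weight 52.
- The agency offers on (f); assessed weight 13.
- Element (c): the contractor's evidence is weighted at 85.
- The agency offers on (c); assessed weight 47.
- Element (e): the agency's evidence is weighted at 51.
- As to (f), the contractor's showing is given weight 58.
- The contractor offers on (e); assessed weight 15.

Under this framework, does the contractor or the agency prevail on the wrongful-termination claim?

At Stage 1 the contractor must meet a more-likely-than-not showing (weight is at least 55): on (a) the weight is 88 less the opposing 35 gives net 53, < 55, so (a) does not meet the standard; on (b) the weight is 52, which does not reach 55, so (b) does not meet the standard.
  Stage 1 not carried; the contractor fails its burden.
The agency prevails.

agency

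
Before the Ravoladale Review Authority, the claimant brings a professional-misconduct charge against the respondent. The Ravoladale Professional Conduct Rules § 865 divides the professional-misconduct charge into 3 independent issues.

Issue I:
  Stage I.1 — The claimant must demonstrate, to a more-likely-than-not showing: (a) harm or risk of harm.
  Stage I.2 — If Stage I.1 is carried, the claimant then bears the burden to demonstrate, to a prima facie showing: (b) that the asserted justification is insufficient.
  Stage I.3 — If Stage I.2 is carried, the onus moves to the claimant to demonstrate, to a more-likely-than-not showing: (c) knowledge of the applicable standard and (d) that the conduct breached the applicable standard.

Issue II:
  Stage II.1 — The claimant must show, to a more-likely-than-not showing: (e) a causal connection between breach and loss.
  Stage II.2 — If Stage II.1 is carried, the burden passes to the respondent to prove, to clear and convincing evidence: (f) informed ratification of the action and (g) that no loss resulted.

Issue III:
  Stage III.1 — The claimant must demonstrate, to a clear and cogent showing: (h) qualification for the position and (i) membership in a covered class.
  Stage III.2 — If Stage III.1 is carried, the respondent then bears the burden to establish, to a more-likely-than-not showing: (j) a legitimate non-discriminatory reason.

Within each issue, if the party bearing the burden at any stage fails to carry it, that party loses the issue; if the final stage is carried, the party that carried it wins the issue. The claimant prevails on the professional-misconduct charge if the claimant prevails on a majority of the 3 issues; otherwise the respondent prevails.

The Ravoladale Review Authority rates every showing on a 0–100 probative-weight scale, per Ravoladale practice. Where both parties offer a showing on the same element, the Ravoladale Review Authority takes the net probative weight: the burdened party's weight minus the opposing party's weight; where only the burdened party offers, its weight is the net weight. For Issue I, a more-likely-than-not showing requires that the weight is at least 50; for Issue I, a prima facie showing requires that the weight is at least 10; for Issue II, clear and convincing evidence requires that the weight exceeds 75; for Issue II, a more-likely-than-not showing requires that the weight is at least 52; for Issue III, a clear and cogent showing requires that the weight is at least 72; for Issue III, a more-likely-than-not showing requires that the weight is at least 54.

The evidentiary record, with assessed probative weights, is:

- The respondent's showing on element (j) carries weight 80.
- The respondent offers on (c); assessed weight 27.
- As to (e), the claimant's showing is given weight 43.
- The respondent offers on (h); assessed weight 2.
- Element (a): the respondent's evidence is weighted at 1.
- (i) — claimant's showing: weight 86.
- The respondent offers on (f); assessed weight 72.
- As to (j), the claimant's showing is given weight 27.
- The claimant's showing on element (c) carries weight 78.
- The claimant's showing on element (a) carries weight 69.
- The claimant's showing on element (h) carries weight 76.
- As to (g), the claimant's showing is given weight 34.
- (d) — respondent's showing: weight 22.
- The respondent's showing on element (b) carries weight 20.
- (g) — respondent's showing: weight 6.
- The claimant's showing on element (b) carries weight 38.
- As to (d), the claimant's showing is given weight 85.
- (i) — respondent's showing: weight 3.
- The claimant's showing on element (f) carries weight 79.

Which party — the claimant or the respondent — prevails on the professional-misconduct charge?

— Issue I —
Stage I.1 — burden on claimant; standard: a more-likely-than-not showing (weight is at least 50).
    (a): 69 − 1 = 68 ≥ 50 [met]
  Stage I.1 is satisfied; the claimant continues to bear the burden.
Stage I.2 — burden on claimant; standard: a prima facie showing (weight is at least 10).
    (b): 38 − 20 = 18 ≥ 10 [met]
  Stage I.2 is satisfied; the claimant continues to bear the burden.
Stage I.3 — burden on claimant; standard: a more-likely-than-not showing (weight is at least 50).
    (c): 78 − 27 = 51 ≥ 50 [met]
    (d): 85 − 22 = 63 ≥ 50 [met]
  Stage I.3 carried; the final stage is satisfied.
Every stage carried; the claimant prevails on this issue.
— Issue II —
Stage II.1 (claimant, a more-likely-than-not showing, weight is at least 52): (e) 43 < 52 — fails.
  The claimant does not carry Stage II.1.
The respondent prevails on this issue.
— Issue III —
Stage III.1 (claimant, a clear and cogent showing, weight is at least 72): (h) net 76−2=74 ≥ 72 — meets; (i) net 86−3=83 ≥ 72 — meets.
  Stage III.1 carried; the burden shifts to the respondent.
Stage III.2 (respondent, a more-likely-than-not showing, weight is at least 54): (j) net 80−27=53 < 54 — fails.
  Not every element is met, so the respondent fails to carry Stage III.2.
The claimant prevails on this issue.
Per-issue: Issue I → claimant; Issue II → respondent; Issue III → claimant. The claimant must prevail on a majority of issues; overall, the claimant prevails.

claimant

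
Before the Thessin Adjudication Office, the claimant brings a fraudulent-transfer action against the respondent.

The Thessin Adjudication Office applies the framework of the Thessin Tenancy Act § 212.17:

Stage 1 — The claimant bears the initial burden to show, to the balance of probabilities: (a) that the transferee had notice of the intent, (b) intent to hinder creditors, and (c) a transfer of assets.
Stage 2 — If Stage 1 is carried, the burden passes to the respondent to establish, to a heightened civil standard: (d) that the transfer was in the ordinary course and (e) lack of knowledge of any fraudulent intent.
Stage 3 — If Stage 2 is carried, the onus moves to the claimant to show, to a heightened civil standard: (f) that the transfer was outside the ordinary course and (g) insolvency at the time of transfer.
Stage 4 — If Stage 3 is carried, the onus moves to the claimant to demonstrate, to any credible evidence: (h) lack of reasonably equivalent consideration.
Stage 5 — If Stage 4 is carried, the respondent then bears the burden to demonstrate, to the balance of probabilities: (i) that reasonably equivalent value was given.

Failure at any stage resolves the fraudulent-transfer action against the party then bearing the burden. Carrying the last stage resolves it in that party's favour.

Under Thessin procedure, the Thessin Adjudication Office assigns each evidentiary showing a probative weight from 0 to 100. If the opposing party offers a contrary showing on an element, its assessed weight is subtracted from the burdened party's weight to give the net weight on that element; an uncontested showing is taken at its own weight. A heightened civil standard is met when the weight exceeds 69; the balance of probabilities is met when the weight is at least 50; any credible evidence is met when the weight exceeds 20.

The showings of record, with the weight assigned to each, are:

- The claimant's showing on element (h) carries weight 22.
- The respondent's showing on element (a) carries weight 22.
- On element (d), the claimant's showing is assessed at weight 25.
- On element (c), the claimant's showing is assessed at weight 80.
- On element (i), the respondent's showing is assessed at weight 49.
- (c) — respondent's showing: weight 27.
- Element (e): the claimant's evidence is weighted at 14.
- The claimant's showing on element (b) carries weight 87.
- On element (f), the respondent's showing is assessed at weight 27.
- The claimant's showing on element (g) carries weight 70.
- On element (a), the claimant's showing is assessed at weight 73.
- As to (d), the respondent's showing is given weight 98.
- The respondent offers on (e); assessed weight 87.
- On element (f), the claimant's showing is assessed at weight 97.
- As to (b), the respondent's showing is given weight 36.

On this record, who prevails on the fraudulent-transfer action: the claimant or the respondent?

At Stage 1 the claimant must meet the balance of probabilities (weight is at least 50): on (a) the weight is 73 less the opposing 22 gives net 51, ≥ 50, so (a) meets the standard; on (b) the weight is 87 less the opposing 36 gives net 51, ≥ 50, so (b) meets the standard; on (c) the weight is 80 less the opposing 27 gives net 53, which does reach 50, so (c) meets the standard.
  The claimant carries Stage 1; the respondent now bears the burden.
At Stage 2 the respondent must meet a heightened civil standard (weight exceeds 69): on (d) the weight is 98 less the opposing 25 gives net 73, > 69, so (d) meets the standard; on (e) the weight is 87 less the opposing 14 gives net 73, which does exceed 69, so (e) meets the standard.
  Stage 2 carried; the burden shifts to the claimant.
At Stage 3 the claimant must meet a heightened civil standard (weight exceeds 69): on (f) the weight is 97 less the opposing 27 gives net 70, > 69, so (f) meets the standard; on (g) the weight is 70, > 69, so (g) meets the standard.
  Stage 3 is satisfied; the claimant continues to bear the burden.
At Stage 4 the claimant must meet any credible evidence (weight exceeds 20): on (h) the weight is 22, > 20, so (h) meets the standard.
  Stage 4 is satisfied; the onus moves to the respondent.
At Stage 5 the respondent must meet the balance of probabilities (weight is at least 50): on (i) the weight is 49, < 50, so (i) does not meet the standard.
  Stage 5 not carried; the respondent fails its burden.
The analysis ends at Stage 5; the claimant prevails.

claimant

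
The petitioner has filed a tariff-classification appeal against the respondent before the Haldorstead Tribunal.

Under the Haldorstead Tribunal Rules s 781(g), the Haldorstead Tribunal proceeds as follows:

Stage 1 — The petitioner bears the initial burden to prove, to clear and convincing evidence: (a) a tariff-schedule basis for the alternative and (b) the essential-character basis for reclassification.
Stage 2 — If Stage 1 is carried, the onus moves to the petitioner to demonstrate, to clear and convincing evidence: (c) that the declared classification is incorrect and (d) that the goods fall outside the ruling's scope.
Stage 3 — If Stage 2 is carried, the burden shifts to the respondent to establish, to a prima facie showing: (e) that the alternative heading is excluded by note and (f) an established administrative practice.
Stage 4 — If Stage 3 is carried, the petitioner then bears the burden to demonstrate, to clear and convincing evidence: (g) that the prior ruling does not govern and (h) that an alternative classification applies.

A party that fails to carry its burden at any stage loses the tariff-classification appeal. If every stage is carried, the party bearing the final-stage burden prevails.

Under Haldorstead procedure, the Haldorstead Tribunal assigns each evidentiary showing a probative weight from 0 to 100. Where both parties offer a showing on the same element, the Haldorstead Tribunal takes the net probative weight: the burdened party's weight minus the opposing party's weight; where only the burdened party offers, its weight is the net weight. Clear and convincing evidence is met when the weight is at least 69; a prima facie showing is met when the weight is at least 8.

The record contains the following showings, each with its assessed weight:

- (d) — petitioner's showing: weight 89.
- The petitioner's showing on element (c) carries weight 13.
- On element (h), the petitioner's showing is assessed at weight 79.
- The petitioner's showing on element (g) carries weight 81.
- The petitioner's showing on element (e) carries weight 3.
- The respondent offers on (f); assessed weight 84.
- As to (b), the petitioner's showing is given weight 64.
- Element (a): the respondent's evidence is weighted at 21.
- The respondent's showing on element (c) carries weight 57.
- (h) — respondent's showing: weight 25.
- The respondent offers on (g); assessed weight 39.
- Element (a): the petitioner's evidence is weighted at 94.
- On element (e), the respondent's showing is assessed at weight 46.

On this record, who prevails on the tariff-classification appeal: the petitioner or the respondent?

Stage 1 — burden on petitioner; standard: clear and convincing evidence (weight is at least 69).
    (a): 94 − 21 = 73 ≥ 69 [met]
    (b): 64 < 69 [not met]
  The petitioner does not carry Stage 1.
The respondent prevails.

respondent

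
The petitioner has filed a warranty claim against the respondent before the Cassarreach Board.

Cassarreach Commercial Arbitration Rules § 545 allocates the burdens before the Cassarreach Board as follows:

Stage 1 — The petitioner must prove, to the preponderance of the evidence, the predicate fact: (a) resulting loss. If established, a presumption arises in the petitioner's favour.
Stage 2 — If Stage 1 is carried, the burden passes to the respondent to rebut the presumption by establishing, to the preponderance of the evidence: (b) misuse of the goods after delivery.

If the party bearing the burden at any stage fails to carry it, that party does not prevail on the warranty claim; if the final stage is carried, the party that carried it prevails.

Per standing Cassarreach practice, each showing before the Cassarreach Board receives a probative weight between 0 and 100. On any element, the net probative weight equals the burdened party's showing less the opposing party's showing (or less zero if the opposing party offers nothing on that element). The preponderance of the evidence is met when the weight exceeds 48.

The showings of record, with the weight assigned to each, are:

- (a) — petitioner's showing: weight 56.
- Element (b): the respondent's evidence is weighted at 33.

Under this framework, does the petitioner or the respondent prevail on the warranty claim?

Stage 1 (petitioner, the preponderance of the evidence, weight exceeds 48): (a) 56 > 48 — meets.
  The petitioner carries Stage 1; the respondent now bears the burden.
Stage 2 (respondent, the preponderance of the evidence, weight exceeds 48): (b) 33 ≤ 48 — fails.
  The respondent does not carry Stage 2.
The analysis ends at Stage 2; the petitioner prevails.

petitioner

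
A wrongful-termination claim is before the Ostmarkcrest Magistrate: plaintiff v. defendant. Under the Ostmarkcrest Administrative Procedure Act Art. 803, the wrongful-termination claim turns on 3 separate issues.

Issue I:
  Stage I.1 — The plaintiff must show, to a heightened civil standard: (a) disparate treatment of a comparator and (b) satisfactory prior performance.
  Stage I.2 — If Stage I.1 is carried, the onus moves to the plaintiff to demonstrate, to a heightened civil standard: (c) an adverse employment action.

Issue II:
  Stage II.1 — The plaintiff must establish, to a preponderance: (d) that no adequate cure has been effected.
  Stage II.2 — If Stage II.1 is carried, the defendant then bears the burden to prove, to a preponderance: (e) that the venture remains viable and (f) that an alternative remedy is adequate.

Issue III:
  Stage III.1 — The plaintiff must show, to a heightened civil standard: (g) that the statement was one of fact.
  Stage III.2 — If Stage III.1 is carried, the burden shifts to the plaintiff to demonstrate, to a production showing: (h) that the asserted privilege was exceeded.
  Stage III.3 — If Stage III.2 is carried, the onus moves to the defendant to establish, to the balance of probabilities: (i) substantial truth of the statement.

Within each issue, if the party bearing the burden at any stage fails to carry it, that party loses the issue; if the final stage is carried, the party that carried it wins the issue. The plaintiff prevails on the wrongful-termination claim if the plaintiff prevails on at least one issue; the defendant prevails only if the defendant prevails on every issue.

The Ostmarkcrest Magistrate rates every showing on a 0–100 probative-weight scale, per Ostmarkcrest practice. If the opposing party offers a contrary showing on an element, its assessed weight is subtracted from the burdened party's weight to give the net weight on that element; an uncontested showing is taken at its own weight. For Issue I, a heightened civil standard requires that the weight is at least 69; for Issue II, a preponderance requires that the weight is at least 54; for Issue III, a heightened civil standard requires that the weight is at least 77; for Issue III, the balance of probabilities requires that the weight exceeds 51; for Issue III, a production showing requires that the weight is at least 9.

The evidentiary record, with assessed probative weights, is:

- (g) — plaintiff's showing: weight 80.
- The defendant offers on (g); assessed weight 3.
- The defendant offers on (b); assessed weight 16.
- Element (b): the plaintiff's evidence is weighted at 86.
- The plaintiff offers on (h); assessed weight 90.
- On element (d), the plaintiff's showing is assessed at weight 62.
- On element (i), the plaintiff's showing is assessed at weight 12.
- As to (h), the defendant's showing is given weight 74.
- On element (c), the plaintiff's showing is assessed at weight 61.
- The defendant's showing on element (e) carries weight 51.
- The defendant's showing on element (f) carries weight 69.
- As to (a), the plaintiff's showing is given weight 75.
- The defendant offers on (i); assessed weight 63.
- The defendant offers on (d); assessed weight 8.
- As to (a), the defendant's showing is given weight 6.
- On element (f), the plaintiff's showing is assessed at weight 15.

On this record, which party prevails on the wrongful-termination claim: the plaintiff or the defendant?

— Issue I —
At Stage I.1 the plaintiff must meet a heightened civil standard (weight is at least 69): on (a) the weight is 75 less the opposing 6 gives net 69, which does reach 69, so (a) meets the standard; on (b) the weight is 86 less the opposing 16 gives net 70, which does reach 69, so (b) meets the standard.
  Stage I.1 carried; the burden remains with the plaintiff.
At Stage I.2 the plaintiff must meet a heightened civil standard (weight is at least 69): on (c) the weight is 61, which does not reach 69, so (c) does not meet the standard.
  Not every element is met, so the plaintiff fails to carry Stage I.2.
The analysis ends at Stage I.2; the defendant prevails on this issue.
— Issue II —
At Stage II.1 the plaintiff must meet a preponderance (weight is at least 54): on (d) the weight is 62 less the opposing 8 gives net 54, which does reach 54, so (d) meets the standard.
  Stage II.1 is satisfied; the onus moves to the defendant.
At Stage II.2 the defendant must meet a preponderance (weight is at least 54): on (e) the weight is 51, < 54, so (e) does not meet the standard; on (f) the weight is 69 less the opposing 15 gives net 54, ≥ 54, so (f) meets the standard.
  Stage II.2 not carried; the defendant fails its burden.
So the plaintiff prevails on this issue.
— Issue III —
Stage III.1 — burden on plaintiff; standard: a heightened civil standard (weight is at least 77).
    (g): 80 − 3 = 77 ≥ 77 [met]
  All elements met. The plaintiff retains the burden for Stage III.2.
Stage III.2 — burden on plaintiff; standard: a production showing (weight is at least 9).
    (h): 90 − 74 = 16 ≥ 9 [met]
  Stage III.2 is satisfied; the onus moves to the defendant.
Stage III.3 — burden on defendant; standard: the balance of probabilities (weight exceeds 51).
    (i): 63 − 12 = 51 ≤ 51 [not met]
  Stage III.3 not carried; the defendant fails its burden.
The plaintiff prevails on this issue.
Per-issue: Issue I → defendant; Issue II → plaintiff; Issue III → plaintiff. The plaintiff must prevail on at least one issue; overall, the plaintiff prevails.

plaintiff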